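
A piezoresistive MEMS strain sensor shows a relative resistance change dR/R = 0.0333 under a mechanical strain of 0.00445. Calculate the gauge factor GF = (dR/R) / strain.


Step 1: Identify values.
dR/R = 0.0333, strain = 0.00445
Step 2: GF = (dR/R) / strain = 0.0333 / 0.00445
GF = 7.5


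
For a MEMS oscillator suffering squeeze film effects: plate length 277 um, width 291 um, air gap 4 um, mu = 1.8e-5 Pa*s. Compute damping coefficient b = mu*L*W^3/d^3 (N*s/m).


Step 1: Convert to SI.
L = 277e-6 m, W = 291e-6 m, d = 4e-6 m
Step 2: W^3 = (291e-6)^3 = 2.46e-11 m^3
Step 3: d^3 = (4e-6)^3 = 6.40e-17 m^3
Step 4: b = 1.8e-5 * 277e-6 * 2.46e-11 / 6.40e-17
b = 1.92e-03 N*s/m


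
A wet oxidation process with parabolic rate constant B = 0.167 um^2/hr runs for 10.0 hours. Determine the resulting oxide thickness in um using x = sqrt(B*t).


Step 1: Compute B*t = 0.167 * 10.0 = 1.67
Step 2: x = sqrt(1.67)
x = 1.292 um


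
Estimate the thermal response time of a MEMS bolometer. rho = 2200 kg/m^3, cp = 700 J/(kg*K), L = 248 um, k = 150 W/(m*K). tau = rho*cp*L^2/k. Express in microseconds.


Step 1: Convert L to m: L = 248e-6 m
Step 2: L^2 = (248e-6)^2 = 6.1504e-08 m^2
Step 3: tau = 2200 * 700 * 6.1504e-08 / 150 = 6.3144107e-04 s
Step 4: Convert to microseconds (multiply by 1e6).
tau = 631.441 us


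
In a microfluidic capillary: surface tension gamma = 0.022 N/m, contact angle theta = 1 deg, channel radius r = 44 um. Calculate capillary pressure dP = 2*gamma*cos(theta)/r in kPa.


Step 1: cos(1 deg) = 0.9998
Step 2: Convert r to m: r = 44e-6 m
Step 3: dP = 2 * 0.022 * 0.9998 / 44e-6 = 999.8 Pa
Step 4: Convert Pa to kPa (divide by 1000).
dP = 1.0 kPa


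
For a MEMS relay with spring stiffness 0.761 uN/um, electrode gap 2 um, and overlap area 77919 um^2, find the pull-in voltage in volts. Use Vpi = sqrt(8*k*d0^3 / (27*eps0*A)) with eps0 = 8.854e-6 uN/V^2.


Step 1: Compute numerator: 8 * k * d0^3 = 8 * 0.761 * 2^3 = 48.704
Step 2: Compute denominator: 27 * eps0 * A = 27 * 8.854e-6 * 77919 = 18.62716
Step 3: Vpi = sqrt(48.704 / 18.62716)
Vpi = 1.62 V


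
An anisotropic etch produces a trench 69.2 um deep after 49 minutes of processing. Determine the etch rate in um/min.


Step 1: Etch rate = depth / time
Step 2: rate = 69.2 / 49
rate = 1.412 um/min


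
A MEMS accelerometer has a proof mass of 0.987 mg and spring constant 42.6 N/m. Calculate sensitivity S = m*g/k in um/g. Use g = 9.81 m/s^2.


Step 1: Convert mass: m = 0.987 mg = 9.87e-07 kg
Step 2: S = m * g / k = 9.87e-07 * 9.81 / 42.6
Step 3: S = 2.27e-07 m/g
Step 4: Convert to um/g: S = 0.227 um/g


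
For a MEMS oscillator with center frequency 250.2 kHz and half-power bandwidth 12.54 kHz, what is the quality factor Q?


Step 1: Q = f0 / bandwidth
Step 2: Q = 250.2 / 12.54
Q = 20.0


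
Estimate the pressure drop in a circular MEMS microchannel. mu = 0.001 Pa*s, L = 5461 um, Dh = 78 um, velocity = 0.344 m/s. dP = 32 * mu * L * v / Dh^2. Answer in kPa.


Step 1: Convert to SI: L = 5461e-6 m, Dh = 78e-6 m
Step 2: dP = 32 * 0.001 * 5461e-6 * 0.344 / (78e-6)^2
Step 3: dP = 9880.78 Pa
Step 4: Convert to kPa: dP = 9.88 kPa


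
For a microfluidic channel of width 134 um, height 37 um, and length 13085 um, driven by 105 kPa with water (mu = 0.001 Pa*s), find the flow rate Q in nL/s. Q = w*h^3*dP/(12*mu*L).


Step 1: Convert all dimensions to SI (meters).
w = 134e-6 m, h = 37e-6 m, L = 13085e-6 m, dP = 105e3 Pa
Step 2: Q = w * h^3 * dP / (12 * mu * L)
Q = 134e-6 * (37e-6)^3 * 105e3 / (12 * 0.001 * 13085e-6) = 4.53883397e-09 m^3/s
Step 3: Convert Q from m^3/s to nL/s (1 m^3 = 1e12 nL, so multiply by 1e12).
Q = 4538.834 nL/s


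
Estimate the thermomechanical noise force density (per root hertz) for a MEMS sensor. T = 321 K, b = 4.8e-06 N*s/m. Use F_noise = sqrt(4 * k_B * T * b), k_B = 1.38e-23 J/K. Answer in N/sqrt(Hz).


Step 1: Compute 4 * k_B * T * b
= 4 * 1.38e-23 * 321 * 4.8e-06
= 8.5052e-26 N^2/Hz
Step 2: F_noise = sqrt(8.5052e-26)
F_noise = 2.92e-13 N/sqrt(Hz)


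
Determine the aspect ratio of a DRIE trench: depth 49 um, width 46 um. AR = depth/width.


Step 1: AR = depth / width
Step 2: AR = 49 / 46
AR = 1.1


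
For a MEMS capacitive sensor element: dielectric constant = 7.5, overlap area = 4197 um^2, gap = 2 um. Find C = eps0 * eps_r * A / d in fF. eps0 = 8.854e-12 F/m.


Step 1: Convert area to m^2: A = 4197e-12 m^2
Step 2: Convert gap to m: d = 2e-6 m
Step 3: C = eps0 * eps_r * A / d
C = 8.854e-12 * 7.5 * 4197e-12 / 2e-6
Step 4: Convert to fF (multiply by 1e15).
C = 139.35 fF


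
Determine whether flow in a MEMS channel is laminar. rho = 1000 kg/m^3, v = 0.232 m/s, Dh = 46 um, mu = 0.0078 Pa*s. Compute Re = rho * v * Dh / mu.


Step 1: Convert Dh to meters: Dh = 46e-6 m
Step 2: Re = rho * v * Dh / mu
Re = 1000 * 0.232 * 46e-6 / 0.0078
Re = 1.368
Since Re = 1.368 is below ~2300, the flow is laminar.


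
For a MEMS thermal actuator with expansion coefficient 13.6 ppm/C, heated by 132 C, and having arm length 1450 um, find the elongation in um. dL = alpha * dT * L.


Step 1: Convert CTE: alpha = 13.6 ppm/C = 13.6e-6 /C
Step 2: dL = 13.6e-6 * 132 * 1450
dL = 2.603 um


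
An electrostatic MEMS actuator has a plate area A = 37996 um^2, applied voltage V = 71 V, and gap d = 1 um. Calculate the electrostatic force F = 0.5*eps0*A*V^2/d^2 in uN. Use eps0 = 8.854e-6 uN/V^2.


Step 1: Identify parameters.
eps0 = 8.854e-6 uN/V^2, A = 37996 um^2, V = 71 V, d = 1 um
Step 2: Compute V^2 = 71^2 = 5041
Step 3: Compute d^2 = 1^2 = 1
Step 4: F = 0.5 * 8.854e-6 * 37996 * 5041 / 1
F = 847.938 uN


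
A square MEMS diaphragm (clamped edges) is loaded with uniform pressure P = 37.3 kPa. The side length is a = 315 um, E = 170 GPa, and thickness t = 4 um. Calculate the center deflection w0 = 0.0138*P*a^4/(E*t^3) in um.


Step 1: Convert pressure to compatible units (E is in GPa, so P in GPa).
P = 37.3 kPa = 37.3e-6 GPa
Step 2: Compute numerator: 0.0138 * P * a^4.
a^4 = 315^4 = 9845600625
numerator = 0.0138 * 37.3e-6 * 9845600625 = 5.06792e+03
Step 3: Compute denominator: E * t^3 = 170 * 4^3 = 10880
Step 4: w0 = numerator / denominator = 5.06792e+03 / 10880 = 0.4658 um


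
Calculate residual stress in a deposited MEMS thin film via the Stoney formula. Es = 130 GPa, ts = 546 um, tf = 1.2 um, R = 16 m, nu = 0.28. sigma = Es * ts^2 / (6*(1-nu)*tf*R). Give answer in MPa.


Step 1: Compute numerator: Es * ts^2 = 130 * 546^2 = 38755080 (GPa*um^2)
Step 2: Compute denominator (R in um): 6*(1-nu)*tf*R = 6*0.72*1.2*16e6 = 82944000.0 (um^2)
Step 3: sigma (GPa) = 38755080 / 82944000.0 = 4.67244e-01 GPa
Step 4: Convert to MPa (x1000): sigma = 467.2 MPa


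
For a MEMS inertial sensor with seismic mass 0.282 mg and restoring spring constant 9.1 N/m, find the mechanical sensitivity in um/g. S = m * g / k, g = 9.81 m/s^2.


Step 1: Convert mass: m = 0.282 mg = 2.82e-07 kg
Step 2: S = m * g / k = 2.82e-07 * 9.81 / 9.1
Step 3: S = 3.04e-07 m/g
Step 4: Convert to um/g: S = 0.304 um/g


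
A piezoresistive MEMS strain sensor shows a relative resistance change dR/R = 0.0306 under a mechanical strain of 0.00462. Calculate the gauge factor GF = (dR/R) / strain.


Step 1: Identify values.
dR/R = 0.0306, strain = 0.00462
Step 2: GF = (dR/R) / strain = 0.0306 / 0.00462
GF = 6.6


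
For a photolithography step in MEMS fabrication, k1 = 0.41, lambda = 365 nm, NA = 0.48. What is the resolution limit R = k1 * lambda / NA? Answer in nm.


Step 1: Identify values: k1 = 0.41, lambda = 365 nm, NA = 0.48
Step 2: R = k1 * lambda / NA
R = 0.41 * 365 / 0.48
R = 311.8 nm


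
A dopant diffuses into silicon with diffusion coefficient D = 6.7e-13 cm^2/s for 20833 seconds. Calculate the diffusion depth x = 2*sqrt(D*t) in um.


Step 1: Compute D*t = 6.7e-13 * 20833 = 1.395811e-08 cm^2
Step 2: sqrt(D*t) = 1.18144e-04 cm
Step 3: x = 2 * 1.18144e-04 cm = 2.36288e-04 cm
Step 4: Convert to um (1 cm = 1e4 um): x = 2.363 um


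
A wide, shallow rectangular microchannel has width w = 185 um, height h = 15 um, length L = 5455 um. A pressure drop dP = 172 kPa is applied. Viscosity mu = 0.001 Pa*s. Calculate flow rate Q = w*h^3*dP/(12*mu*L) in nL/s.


Step 1: Convert all dimensions to SI (meters).
w = 185e-6 m, h = 15e-6 m, L = 5455e-6 m, dP = 172e3 Pa
Step 2: Q = w * h^3 * dP / (12 * mu * L)
Q = 185e-6 * (15e-6)^3 * 172e3 / (12 * 0.001 * 5455e-6) = 1.64058203e-09 m^3/s
Step 3: Convert Q from m^3/s to nL/s (1 m^3 = 1e12 nL, so multiply by 1e12).
Q = 1640.582 nL/s


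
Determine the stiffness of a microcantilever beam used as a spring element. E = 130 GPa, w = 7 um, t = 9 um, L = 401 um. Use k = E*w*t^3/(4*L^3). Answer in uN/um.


Step 1: Convert E to consistent units (1 GPa = 1000 uN/um^2).
E = 130 GPa = 130000 uN/um^2
Step 2: Compute t^3 = 9^3 = 729
Step 3: Compute L^3 = 401^3 = 64481201
Step 4: k = 130000 * 7 * 729 / (4 * 64481201)
k = 2.572 uN/um


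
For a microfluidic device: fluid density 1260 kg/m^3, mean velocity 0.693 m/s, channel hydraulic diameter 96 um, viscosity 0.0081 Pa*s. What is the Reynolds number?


Step 1: Convert Dh to meters: Dh = 96e-6 m
Step 2: Re = rho * v * Dh / mu
Re = 1260 * 0.693 * 96e-6 / 0.0081
Re = 10.349


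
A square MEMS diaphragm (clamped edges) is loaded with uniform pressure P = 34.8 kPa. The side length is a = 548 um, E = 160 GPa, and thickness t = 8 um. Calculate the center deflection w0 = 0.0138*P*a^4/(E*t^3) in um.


Step 1: Convert pressure to compatible units (E is in GPa, so P in GPa).
P = 34.8 kPa = 34.8e-6 GPa
Step 2: Compute numerator: 0.0138 * P * a^4.
a^4 = 548^4 = 90182492416
numerator = 0.0138 * 34.8e-6 * 90182492416 = 4.33092e+04
Step 3: Compute denominator: E * t^3 = 160 * 8^3 = 81920
Step 4: w0 = numerator / denominator = 4.33092e+04 / 81920 = 0.5287 um


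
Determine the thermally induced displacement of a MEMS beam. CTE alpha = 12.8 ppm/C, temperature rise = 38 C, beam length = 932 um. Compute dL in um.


Step 1: Convert CTE: alpha = 12.8 ppm/C = 12.8e-6 /C
Step 2: dL = 12.8e-6 * 38 * 932
dL = 0.4533 um


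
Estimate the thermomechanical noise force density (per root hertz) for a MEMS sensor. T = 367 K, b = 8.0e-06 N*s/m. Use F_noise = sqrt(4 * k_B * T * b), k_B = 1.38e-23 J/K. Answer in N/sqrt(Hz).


Step 1: Compute 4 * k_B * T * b
= 4 * 1.38e-23 * 367 * 8.0e-06
= 1.6207e-25 N^2/Hz
Step 2: F_noise = sqrt(1.6207e-25)
F_noise = 4.03e-13 N/sqrt(Hz)


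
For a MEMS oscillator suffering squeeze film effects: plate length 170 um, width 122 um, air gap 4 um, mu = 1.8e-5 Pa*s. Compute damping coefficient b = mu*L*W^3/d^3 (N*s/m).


Step 1: Convert to SI.
L = 170e-6 m, W = 122e-6 m, d = 4e-6 m
Step 2: W^3 = (122e-6)^3 = 1.82e-12 m^3
Step 3: d^3 = (4e-6)^3 = 6.40e-17 m^3
Step 4: b = 1.8e-5 * 170e-6 * 1.82e-12 / 6.40e-17
b = 8.68e-05 N*s/m


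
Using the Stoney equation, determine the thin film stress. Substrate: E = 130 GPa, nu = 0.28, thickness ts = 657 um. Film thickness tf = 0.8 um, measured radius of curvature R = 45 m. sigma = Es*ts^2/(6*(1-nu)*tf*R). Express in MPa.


Step 1: Compute numerator: Es * ts^2 = 130 * 657^2 = 56114370 (GPa*um^2)
Step 2: Compute denominator (R in um): 6*(1-nu)*tf*R = 6*0.72*0.8*45e6 = 155520000.0 (um^2)
Step 3: sigma (GPa) = 56114370 / 155520000.0 = 3.60818e-01 GPa
Step 4: Convert to MPa (x1000): sigma = 360.8 MPa


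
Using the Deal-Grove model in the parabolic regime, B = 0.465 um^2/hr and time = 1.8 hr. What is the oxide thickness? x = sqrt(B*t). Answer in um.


Step 1: Compute B*t = 0.465 * 1.8 = 0.837
Step 2: x = sqrt(0.837)
x = 0.915 um


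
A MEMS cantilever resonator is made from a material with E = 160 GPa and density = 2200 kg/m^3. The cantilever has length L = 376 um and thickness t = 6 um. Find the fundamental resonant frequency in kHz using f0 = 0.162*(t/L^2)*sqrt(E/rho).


Step 1: Convert units to SI.
t_SI = 6e-6 m, L_SI = 376e-6 m
Step 2: Calculate sqrt(E/rho).
sqrt(160e9 / 2200) = 8528.03 m/s
Step 3: Compute f0.
f0 = 0.162 * 6e-6 / (376e-6)^2 * 8528.03 = 58632.6 Hz = 58.63 kHz


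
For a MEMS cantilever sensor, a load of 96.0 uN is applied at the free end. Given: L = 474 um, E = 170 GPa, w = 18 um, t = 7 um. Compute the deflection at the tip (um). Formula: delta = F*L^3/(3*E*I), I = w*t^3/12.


Step 1: Calculate the second moment of area.
I = w * t^3 / 12 = 18 * 7^3 / 12 = 514.5 um^4
Step 2: Convert E to consistent units (1 GPa = 1000 uN/um^2).
E = 170 GPa = 170000 uN/um^2
Step 3: Calculate tip deflection.
delta = F * L^3 / (3 * E * I)
delta = 96.0 * 474^3 / (3 * 170000 * 514.5)
delta = 38.9628 um


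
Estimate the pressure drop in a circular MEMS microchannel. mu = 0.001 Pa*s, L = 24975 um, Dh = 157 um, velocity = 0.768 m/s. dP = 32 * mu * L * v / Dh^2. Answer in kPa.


Step 1: Convert to SI: L = 24975e-6 m, Dh = 157e-6 m
Step 2: dP = 32 * 0.001 * 24975e-6 * 0.768 / (157e-6)^2
Step 3: dP = 24901.03 Pa
Step 4: Convert to kPa: dP = 24.9 kPa


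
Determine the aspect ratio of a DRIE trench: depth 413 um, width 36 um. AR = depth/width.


Step 1: AR = depth / width
Step 2: AR = 413 / 36
AR = 11.5


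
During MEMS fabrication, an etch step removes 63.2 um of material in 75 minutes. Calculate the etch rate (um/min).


Step 1: Etch rate = depth / time
Step 2: rate = 63.2 / 75
rate = 0.843 um/min


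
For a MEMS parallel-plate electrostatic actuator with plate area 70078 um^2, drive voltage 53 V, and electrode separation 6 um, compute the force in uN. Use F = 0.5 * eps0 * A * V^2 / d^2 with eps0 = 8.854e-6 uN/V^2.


Step 1: Identify parameters.
eps0 = 8.854e-6 uN/V^2, A = 70078 um^2, V = 53 V, d = 6 um
Step 2: Compute V^2 = 53^2 = 2809
Step 3: Compute d^2 = 6^2 = 36
Step 4: F = 0.5 * 8.854e-6 * 70078 * 2809 / 36
F = 24.207 uN


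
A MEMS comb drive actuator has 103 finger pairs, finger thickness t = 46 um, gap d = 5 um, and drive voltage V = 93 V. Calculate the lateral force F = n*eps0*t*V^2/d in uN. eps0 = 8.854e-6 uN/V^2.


Step 1: Parameters: n=103, eps0=8.854e-6 uN/V^2, t=46 um, V=93 V, d=5 um
Step 2: V^2 = 8649
Step 3: F = 103 * 8.854e-6 * 46 * 8649 / 5
F = 72.566 uN


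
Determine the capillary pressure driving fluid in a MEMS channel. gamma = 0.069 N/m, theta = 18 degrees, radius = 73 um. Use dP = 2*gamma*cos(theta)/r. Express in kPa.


Step 1: cos(18 deg) = 0.9511
Step 2: Convert r to m: r = 73e-6 m
Step 3: dP = 2 * 0.069 * 0.9511 / 73e-6 = 1798.0 Pa
Step 4: Convert Pa to kPa (divide by 1000).
dP = 1.8 kPa


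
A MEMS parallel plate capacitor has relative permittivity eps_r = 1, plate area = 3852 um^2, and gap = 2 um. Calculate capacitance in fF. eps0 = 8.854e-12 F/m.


Step 1: Convert area to m^2: A = 3852e-12 m^2
Step 2: Convert gap to m: d = 2e-6 m
Step 3: C = eps0 * eps_r * A / d
C = 8.854e-12 * 1 * 3852e-12 / 2e-6
Step 4: Convert to fF (multiply by 1e15).
C = 17.05 fF


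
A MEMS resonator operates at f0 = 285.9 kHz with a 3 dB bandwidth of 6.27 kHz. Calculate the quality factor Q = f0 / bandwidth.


Step 1: Q = f0 / bandwidth
Step 2: Q = 285.9 / 6.27
Q = 45.6


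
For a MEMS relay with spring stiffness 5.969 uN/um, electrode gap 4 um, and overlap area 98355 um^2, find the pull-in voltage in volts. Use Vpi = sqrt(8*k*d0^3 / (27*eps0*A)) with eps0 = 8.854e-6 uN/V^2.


Step 1: Compute numerator: 8 * k * d0^3 = 8 * 5.969 * 4^3 = 3056.128
Step 2: Compute denominator: 27 * eps0 * A = 27 * 8.854e-6 * 98355 = 23.51255
Step 3: Vpi = sqrt(3056.128 / 23.51255)
Vpi = 11.4 V


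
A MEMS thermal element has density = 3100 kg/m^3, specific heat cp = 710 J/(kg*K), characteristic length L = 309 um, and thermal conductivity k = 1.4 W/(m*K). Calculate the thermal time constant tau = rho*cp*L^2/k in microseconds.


Step 1: Convert L to m: L = 309e-6 m
Step 2: L^2 = (309e-6)^2 = 9.5481e-08 m^2
Step 3: tau = 3100 * 710 * 9.5481e-08 / 1.4 = 1.5010977214e-01 s
Step 4: Convert to microseconds (multiply by 1e6).
tau = 150109.772 us


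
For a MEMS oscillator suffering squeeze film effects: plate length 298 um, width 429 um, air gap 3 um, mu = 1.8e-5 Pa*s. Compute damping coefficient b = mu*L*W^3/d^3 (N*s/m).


Step 1: Convert to SI.
L = 298e-6 m, W = 429e-6 m, d = 3e-6 m
Step 2: W^3 = (429e-6)^3 = 7.90e-11 m^3
Step 3: d^3 = (3e-6)^3 = 2.70e-17 m^3
Step 4: b = 1.8e-5 * 298e-6 * 7.90e-11 / 2.70e-17
b = 1.57e-02 N*s/m


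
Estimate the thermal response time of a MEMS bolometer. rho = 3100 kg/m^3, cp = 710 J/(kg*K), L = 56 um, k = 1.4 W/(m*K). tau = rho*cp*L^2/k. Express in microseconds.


Step 1: Convert L to m: L = 56e-6 m
Step 2: L^2 = (56e-6)^2 = 3.136e-09 m^2
Step 3: tau = 3100 * 710 * 3.136e-09 / 1.4 = 4.93024e-03 s
Step 4: Convert to microseconds (multiply by 1e6).
tau = 4930.24 us


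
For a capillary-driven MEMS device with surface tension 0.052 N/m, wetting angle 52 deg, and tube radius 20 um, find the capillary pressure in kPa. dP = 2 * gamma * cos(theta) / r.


Step 1: cos(52 deg) = 0.6157
Step 2: Convert r to m: r = 20e-6 m
Step 3: dP = 2 * 0.052 * 0.6157 / 20e-6 = 3201.6 Pa
Step 4: Convert Pa to kPa (divide by 1000).
dP = 3.2 kPa


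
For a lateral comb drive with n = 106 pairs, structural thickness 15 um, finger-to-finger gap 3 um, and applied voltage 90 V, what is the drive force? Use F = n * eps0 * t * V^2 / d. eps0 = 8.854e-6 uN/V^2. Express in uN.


Step 1: Parameters: n=106, eps0=8.854e-6 uN/V^2, t=15 um, V=90 V, d=3 um
Step 2: V^2 = 8100
Step 3: F = 106 * 8.854e-6 * 15 * 8100 / 3
F = 38.01 uN


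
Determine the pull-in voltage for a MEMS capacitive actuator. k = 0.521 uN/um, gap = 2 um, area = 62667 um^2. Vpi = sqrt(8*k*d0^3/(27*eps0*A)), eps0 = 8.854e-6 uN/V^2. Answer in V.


Step 1: Compute numerator: 8 * k * d0^3 = 8 * 0.521 * 2^3 = 33.344
Step 2: Compute denominator: 27 * eps0 * A = 27 * 8.854e-6 * 62667 = 14.981048
Step 3: Vpi = sqrt(33.344 / 14.981048)
Vpi = 1.49 V


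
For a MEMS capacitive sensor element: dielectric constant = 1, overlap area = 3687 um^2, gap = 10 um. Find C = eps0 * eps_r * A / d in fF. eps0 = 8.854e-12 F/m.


Step 1: Convert area to m^2: A = 3687e-12 m^2
Step 2: Convert gap to m: d = 10e-6 m
Step 3: C = eps0 * eps_r * A / d
C = 8.854e-12 * 1 * 3687e-12 / 10e-6
Step 4: Convert to fF (multiply by 1e15).
C = 3.26 fF


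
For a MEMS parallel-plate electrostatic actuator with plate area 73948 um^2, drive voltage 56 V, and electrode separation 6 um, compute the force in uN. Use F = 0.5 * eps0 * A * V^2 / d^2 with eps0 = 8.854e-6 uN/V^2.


Step 1: Identify parameters.
eps0 = 8.854e-6 uN/V^2, A = 73948 um^2, V = 56 V, d = 6 um
Step 2: Compute V^2 = 56^2 = 3136
Step 3: Compute d^2 = 6^2 = 36
Step 4: F = 0.5 * 8.854e-6 * 73948 * 3136 / 36
F = 28.517 uN


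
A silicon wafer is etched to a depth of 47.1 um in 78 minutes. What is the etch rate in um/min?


Step 1: Etch rate = depth / time
Step 2: rate = 47.1 / 78
rate = 0.604 um/min


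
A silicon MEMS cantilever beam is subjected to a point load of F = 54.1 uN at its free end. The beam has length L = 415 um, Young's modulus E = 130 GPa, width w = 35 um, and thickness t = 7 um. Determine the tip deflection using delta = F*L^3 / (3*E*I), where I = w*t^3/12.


Step 1: Calculate the second moment of area.
I = w * t^3 / 12 = 35 * 7^3 / 12 = 1000.4167 um^4
Step 2: Convert E to consistent units (1 GPa = 1000 uN/um^2).
E = 130 GPa = 130000 uN/um^2
Step 3: Calculate tip deflection.
delta = F * L^3 / (3 * E * I)
delta = 54.1 * 415^3 / (3 * 130000 * 1000.4167)
delta = 9.9105 um


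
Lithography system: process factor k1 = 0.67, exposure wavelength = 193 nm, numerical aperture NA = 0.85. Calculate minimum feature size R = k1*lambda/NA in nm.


Step 1: Identify values: k1 = 0.67, lambda = 193 nm, NA = 0.85
Step 2: R = k1 * lambda / NA
R = 0.67 * 193 / 0.85
R = 152.1 nm


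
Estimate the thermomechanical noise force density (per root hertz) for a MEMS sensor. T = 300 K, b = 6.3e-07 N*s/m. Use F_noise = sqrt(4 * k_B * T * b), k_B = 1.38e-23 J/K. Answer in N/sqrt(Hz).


Step 1: Compute 4 * k_B * T * b
= 4 * 1.38e-23 * 300 * 6.3e-07
= 1.0433e-26 N^2/Hz
Step 2: F_noise = sqrt(1.0433e-26)
F_noise = 1.02e-13 N/sqrt(Hz)


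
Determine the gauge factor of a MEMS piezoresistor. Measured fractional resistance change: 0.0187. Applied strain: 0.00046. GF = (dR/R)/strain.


Step 1: Identify values.
dR/R = 0.0187, strain = 0.00046
Step 2: GF = (dR/R) / strain = 0.0187 / 0.00046
GF = 40.7


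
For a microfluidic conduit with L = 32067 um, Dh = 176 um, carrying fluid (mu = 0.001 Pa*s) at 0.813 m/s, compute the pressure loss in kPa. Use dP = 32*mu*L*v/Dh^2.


Step 1: Convert to SI: L = 32067e-6 m, Dh = 176e-6 m
Step 2: dP = 32 * 0.001 * 32067e-6 * 0.813 / (176e-6)^2
Step 3: dP = 26932.30 Pa
Step 4: Convert to kPa: dP = 26.93 kPa


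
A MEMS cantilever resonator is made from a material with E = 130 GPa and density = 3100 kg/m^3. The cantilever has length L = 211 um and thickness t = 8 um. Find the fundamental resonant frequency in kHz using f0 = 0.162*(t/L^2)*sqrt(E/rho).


Step 1: Convert units to SI.
t_SI = 8e-6 m, L_SI = 211e-6 m
Step 2: Calculate sqrt(E/rho).
sqrt(130e9 / 3100) = 6475.76 m/s
Step 3: Compute f0.
f0 = 0.162 * 8e-6 / (211e-6)^2 * 6475.76 = 188508.5 Hz = 188.51 kHz


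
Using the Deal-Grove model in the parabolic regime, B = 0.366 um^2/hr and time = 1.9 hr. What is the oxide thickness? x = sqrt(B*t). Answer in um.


Step 1: Compute B*t = 0.366 * 1.9 = 0.6954
Step 2: x = sqrt(0.6954)
x = 0.834 um


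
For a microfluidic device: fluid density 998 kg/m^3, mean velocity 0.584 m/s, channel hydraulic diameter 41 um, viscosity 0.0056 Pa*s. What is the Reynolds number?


Step 1: Convert Dh to meters: Dh = 41e-6 m
Step 2: Re = rho * v * Dh / mu
Re = 998 * 0.584 * 41e-6 / 0.0056
Re = 4.267


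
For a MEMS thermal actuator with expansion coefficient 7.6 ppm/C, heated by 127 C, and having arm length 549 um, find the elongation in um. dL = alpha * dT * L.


Step 1: Convert CTE: alpha = 7.6 ppm/C = 7.6e-6 /C
Step 2: dL = 7.6e-6 * 127 * 549
dL = 0.5299 um


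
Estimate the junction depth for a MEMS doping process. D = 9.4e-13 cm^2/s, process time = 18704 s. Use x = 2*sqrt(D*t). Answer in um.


Step 1: Compute D*t = 9.4e-13 * 18704 = 1.758176e-08 cm^2
Step 2: sqrt(D*t) = 1.32596e-04 cm
Step 3: x = 2 * 1.32596e-04 cm = 2.65192e-04 cm
Step 4: Convert to um (1 cm = 1e4 um): x = 2.652 um


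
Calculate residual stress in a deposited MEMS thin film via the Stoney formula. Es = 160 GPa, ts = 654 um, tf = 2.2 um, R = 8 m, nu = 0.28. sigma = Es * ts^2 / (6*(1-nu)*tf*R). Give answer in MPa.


Step 1: Compute numerator: Es * ts^2 = 160 * 654^2 = 68434560 (GPa*um^2)
Step 2: Compute denominator (R in um): 6*(1-nu)*tf*R = 6*0.72*2.2*8e6 = 76032000.0 (um^2)
Step 3: sigma (GPa) = 68434560 / 76032000.0 = 9.00076e-01 GPa
Step 4: Convert to MPa (x1000): sigma = 900.1 MPa


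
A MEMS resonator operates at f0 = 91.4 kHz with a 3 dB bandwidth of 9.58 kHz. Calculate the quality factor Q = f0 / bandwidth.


Step 1: Q = f0 / bandwidth
Step 2: Q = 91.4 / 9.58
Q = 9.5


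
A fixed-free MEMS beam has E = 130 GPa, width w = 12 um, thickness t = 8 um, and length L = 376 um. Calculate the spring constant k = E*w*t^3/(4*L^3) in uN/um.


Step 1: Convert E to consistent units (1 GPa = 1000 uN/um^2).
E = 130 GPa = 130000 uN/um^2
Step 2: Compute t^3 = 8^3 = 512
Step 3: Compute L^3 = 376^3 = 53157376
Step 4: k = 130000 * 12 * 512 / (4 * 53157376)
k = 3.7564 uN/um


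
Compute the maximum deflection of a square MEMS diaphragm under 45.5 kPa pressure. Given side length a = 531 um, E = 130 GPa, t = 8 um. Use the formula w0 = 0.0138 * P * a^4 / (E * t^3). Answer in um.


Step 1: Convert pressure to compatible units (E is in GPa, so P in GPa).
P = 45.5 kPa = 45.5e-6 GPa
Step 2: Compute numerator: 0.0138 * P * a^4.
a^4 = 531^4 = 79502005521
numerator = 0.0138 * 45.5e-6 * 79502005521 = 4.992e+04
Step 3: Compute denominator: E * t^3 = 130 * 8^3 = 66560
Step 4: w0 = numerator / denominator = 4.992e+04 / 66560 = 0.75 um


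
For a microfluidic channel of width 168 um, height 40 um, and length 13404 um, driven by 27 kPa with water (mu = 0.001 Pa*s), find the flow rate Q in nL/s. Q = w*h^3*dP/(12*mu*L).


Step 1: Convert all dimensions to SI (meters).
w = 168e-6 m, h = 40e-6 m, L = 13404e-6 m, dP = 27e3 Pa
Step 2: Q = w * h^3 * dP / (12 * mu * L)
Q = 168e-6 * (40e-6)^3 * 27e3 / (12 * 0.001 * 13404e-6) = 1.80483438e-09 m^3/s
Step 3: Convert Q from m^3/s to nL/s (1 m^3 = 1e12 nL, so multiply by 1e12).
Q = 1804.834 nL/s


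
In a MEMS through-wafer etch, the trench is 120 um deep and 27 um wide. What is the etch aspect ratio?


Step 1: AR = depth / width
Step 2: AR = 120 / 27
AR = 4.4


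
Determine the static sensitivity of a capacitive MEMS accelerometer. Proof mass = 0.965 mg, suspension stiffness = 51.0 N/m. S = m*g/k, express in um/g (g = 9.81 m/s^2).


Step 1: Convert mass: m = 0.965 mg = 9.65e-07 kg
Step 2: S = m * g / k = 9.65e-07 * 9.81 / 51.0
Step 3: S = 1.86e-07 m/g
Step 4: Convert to um/g: S = 0.186 um/g


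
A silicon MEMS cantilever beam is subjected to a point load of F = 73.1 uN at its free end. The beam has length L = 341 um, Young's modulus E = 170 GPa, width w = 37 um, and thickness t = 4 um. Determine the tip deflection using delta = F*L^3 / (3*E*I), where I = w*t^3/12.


Step 1: Calculate the second moment of area.
I = w * t^3 / 12 = 37 * 4^3 / 12 = 197.3333 um^4
Step 2: Convert E to consistent units (1 GPa = 1000 uN/um^2).
E = 170 GPa = 170000 uN/um^2
Step 3: Calculate tip deflection.
delta = F * L^3 / (3 * E * I)
delta = 73.1 * 341^3 / (3 * 170000 * 197.3333)
delta = 28.8012 um


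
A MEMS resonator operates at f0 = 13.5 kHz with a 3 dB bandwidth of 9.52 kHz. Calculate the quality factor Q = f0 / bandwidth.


Step 1: Q = f0 / bandwidth
Step 2: Q = 13.5 / 9.52
Q = 1.4


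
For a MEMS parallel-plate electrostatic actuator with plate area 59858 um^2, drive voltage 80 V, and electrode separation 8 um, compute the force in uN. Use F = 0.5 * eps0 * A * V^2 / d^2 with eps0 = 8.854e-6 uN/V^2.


Step 1: Identify parameters.
eps0 = 8.854e-6 uN/V^2, A = 59858 um^2, V = 80 V, d = 8 um
Step 2: Compute V^2 = 80^2 = 6400
Step 3: Compute d^2 = 8^2 = 64
Step 4: F = 0.5 * 8.854e-6 * 59858 * 6400 / 64
F = 26.499 uN


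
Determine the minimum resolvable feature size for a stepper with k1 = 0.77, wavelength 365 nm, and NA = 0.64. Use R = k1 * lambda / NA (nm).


Step 1: Identify values: k1 = 0.77, lambda = 365 nm, NA = 0.64
Step 2: R = k1 * lambda / NA
R = 0.77 * 365 / 0.64
R = 439.1 nm


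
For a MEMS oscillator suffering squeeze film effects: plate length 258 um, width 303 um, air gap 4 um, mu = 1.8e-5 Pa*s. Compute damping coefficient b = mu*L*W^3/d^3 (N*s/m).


Step 1: Convert to SI.
L = 258e-6 m, W = 303e-6 m, d = 4e-6 m
Step 2: W^3 = (303e-6)^3 = 2.78e-11 m^3
Step 3: d^3 = (4e-6)^3 = 6.40e-17 m^3
Step 4: b = 1.8e-5 * 258e-6 * 2.78e-11 / 6.40e-17
b = 2.02e-03 N*s/m


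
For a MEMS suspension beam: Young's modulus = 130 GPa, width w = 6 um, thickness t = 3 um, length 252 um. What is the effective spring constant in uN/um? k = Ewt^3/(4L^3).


Step 1: Convert E to consistent units (1 GPa = 1000 uN/um^2).
E = 130 GPa = 130000 uN/um^2
Step 2: Compute t^3 = 3^3 = 27
Step 3: Compute L^3 = 252^3 = 16003008
Step 4: k = 130000 * 6 * 27 / (4 * 16003008)
k = 0.329 uN/um


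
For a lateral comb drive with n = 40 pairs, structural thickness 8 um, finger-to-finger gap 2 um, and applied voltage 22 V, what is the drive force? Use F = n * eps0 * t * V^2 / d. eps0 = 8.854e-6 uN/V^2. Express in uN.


Step 1: Parameters: n=40, eps0=8.854e-6 uN/V^2, t=8 um, V=22 V, d=2 um
Step 2: V^2 = 484
Step 3: F = 40 * 8.854e-6 * 8 * 484 / 2
F = 0.686 uN


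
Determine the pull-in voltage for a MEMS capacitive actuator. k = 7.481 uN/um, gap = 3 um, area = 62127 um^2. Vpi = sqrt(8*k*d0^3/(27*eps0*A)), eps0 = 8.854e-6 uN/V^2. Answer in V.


Step 1: Compute numerator: 8 * k * d0^3 = 8 * 7.481 * 3^3 = 1615.896
Step 2: Compute denominator: 27 * eps0 * A = 27 * 8.854e-6 * 62127 = 14.851956
Step 3: Vpi = sqrt(1615.896 / 14.851956)
Vpi = 10.43 V


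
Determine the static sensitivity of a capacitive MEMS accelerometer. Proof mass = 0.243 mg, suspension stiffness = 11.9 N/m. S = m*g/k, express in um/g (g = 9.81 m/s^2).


Step 1: Convert mass: m = 0.243 mg = 2.43e-07 kg
Step 2: S = m * g / k = 2.43e-07 * 9.81 / 11.9
Step 3: S = 2.00e-07 m/g
Step 4: Convert to um/g: S = 0.2 um/g


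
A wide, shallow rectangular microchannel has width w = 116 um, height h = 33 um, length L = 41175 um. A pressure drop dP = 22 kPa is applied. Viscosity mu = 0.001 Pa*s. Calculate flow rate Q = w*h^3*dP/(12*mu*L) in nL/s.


Step 1: Convert all dimensions to SI (meters).
w = 116e-6 m, h = 33e-6 m, L = 41175e-6 m, dP = 22e3 Pa
Step 2: Q = w * h^3 * dP / (12 * mu * L)
Q = 116e-6 * (33e-6)^3 * 22e3 / (12 * 0.001 * 41175e-6) = 1.8561268e-10 m^3/s
Step 3: Convert Q from m^3/s to nL/s (1 m^3 = 1e12 nL, so multiply by 1e12).
Q = 185.613 nL/s


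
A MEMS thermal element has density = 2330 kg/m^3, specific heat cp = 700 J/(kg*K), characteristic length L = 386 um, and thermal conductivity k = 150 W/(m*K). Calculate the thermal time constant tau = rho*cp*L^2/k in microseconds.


Step 1: Convert L to m: L = 386e-6 m
Step 2: L^2 = (386e-6)^2 = 1.48996e-07 m^2
Step 3: tau = 2330 * 700 * 1.48996e-07 / 150 = 1.62008317e-03 s
Step 4: Convert to microseconds (multiply by 1e6).
tau = 1620.083 us


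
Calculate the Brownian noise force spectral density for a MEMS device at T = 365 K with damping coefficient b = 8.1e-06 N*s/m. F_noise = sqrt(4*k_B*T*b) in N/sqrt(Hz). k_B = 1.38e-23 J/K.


Step 1: Compute 4 * k_B * T * b
= 4 * 1.38e-23 * 365 * 8.1e-06
= 1.6320e-25 N^2/Hz
Step 2: F_noise = sqrt(1.6320e-25)
F_noise = 4.04e-13 N/sqrt(Hz)


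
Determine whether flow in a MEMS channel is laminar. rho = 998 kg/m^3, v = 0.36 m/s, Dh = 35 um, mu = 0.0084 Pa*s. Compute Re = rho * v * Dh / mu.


Step 1: Convert Dh to meters: Dh = 35e-6 m
Step 2: Re = rho * v * Dh / mu
Re = 998 * 0.36 * 35e-6 / 0.0084
Re = 1.497
Since Re = 1.497 is below ~2300, the flow is laminar.


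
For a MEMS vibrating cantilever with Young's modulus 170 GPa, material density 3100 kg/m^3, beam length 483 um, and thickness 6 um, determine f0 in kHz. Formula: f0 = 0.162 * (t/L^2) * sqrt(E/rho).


Step 1: Convert units to SI.
t_SI = 6e-6 m, L_SI = 483e-6 m
Step 2: Calculate sqrt(E/rho).
sqrt(170e9 / 3100) = 7405.32 m/s
Step 3: Compute f0.
f0 = 0.162 * 6e-6 / (483e-6)^2 * 7405.32 = 30854.3 Hz = 30.85 kHz


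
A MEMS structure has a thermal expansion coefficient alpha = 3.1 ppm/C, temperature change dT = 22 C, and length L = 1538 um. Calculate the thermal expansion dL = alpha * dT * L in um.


Step 1: Convert CTE: alpha = 3.1 ppm/C = 3.1e-6 /C
Step 2: dL = 3.1e-6 * 22 * 1538
dL = 0.1049 um


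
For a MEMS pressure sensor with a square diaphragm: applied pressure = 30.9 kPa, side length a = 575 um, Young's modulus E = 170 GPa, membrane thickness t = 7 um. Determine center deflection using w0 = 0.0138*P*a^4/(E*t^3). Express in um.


Step 1: Convert pressure to compatible units (E is in GPa, so P in GPa).
P = 30.9 kPa = 30.9e-6 GPa
Step 2: Compute numerator: 0.0138 * P * a^4.
a^4 = 575^4 = 109312890625
numerator = 0.0138 * 30.9e-6 * 109312890625 = 4.66132e+04
Step 3: Compute denominator: E * t^3 = 170 * 7^3 = 58310
Step 4: w0 = numerator / denominator = 4.66132e+04 / 58310 = 0.7994 um


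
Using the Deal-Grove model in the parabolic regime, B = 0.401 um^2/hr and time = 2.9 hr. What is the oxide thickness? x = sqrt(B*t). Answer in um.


Step 1: Compute B*t = 0.401 * 2.9 = 1.1629
Step 2: x = sqrt(1.1629)
x = 1.078 um


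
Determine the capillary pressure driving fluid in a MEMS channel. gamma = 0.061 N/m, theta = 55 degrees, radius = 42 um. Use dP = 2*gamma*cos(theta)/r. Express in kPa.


Step 1: cos(55 deg) = 0.5736
Step 2: Convert r to m: r = 42e-6 m
Step 3: dP = 2 * 0.061 * 0.5736 / 42e-6 = 1666.2 Pa
Step 4: Convert Pa to kPa (divide by 1000).
dP = 1.67 kPa


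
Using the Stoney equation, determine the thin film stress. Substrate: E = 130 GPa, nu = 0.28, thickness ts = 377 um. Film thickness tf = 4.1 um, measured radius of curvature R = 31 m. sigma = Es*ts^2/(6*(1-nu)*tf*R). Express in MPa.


Step 1: Compute numerator: Es * ts^2 = 130 * 377^2 = 18476770 (GPa*um^2)
Step 2: Compute denominator (R in um): 6*(1-nu)*tf*R = 6*0.72*4.1*31e6 = 549072000.0 (um^2)
Step 3: sigma (GPa) = 18476770 / 549072000.0 = 3.3651e-02 GPa
Step 4: Convert to MPa (x1000): sigma = 33.7 MPa


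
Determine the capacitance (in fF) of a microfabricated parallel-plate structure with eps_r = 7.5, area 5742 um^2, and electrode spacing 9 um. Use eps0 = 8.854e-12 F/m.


Step 1: Convert area to m^2: A = 5742e-12 m^2
Step 2: Convert gap to m: d = 9e-6 m
Step 3: C = eps0 * eps_r * A / d
C = 8.854e-12 * 7.5 * 5742e-12 / 9e-6
Step 4: Convert to fF (multiply by 1e15).
C = 42.37 fF


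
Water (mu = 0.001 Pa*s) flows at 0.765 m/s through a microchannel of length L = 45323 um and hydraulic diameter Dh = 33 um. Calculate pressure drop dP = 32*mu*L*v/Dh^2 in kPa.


Step 1: Convert to SI: L = 45323e-6 m, Dh = 33e-6 m
Step 2: dP = 32 * 0.001 * 45323e-6 * 0.765 / (33e-6)^2
Step 3: dP = 1018831.07 Pa
Step 4: Convert to kPa: dP = 1018.83 kPa


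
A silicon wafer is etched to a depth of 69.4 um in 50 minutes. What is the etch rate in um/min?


Step 1: Etch rate = depth / time
Step 2: rate = 69.4 / 50
rate = 1.388 um/min


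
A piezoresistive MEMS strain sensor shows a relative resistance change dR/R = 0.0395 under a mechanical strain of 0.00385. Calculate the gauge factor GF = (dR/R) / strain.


Step 1: Identify values.
dR/R = 0.0395, strain = 0.00385
Step 2: GF = (dR/R) / strain = 0.0395 / 0.00385
GF = 10.3


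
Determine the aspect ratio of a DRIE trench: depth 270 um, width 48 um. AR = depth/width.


Step 1: AR = depth / width
Step 2: AR = 270 / 48
AR = 5.6


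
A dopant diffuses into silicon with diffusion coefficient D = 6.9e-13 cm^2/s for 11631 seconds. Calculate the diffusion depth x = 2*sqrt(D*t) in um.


Step 1: Compute D*t = 6.9e-13 * 11631 = 8.02539e-09 cm^2
Step 2: sqrt(D*t) = 8.95845e-05 cm
Step 3: x = 2 * 8.95845e-05 cm = 1.79169e-04 cm
Step 4: Convert to um (1 cm = 1e4 um): x = 1.792 um


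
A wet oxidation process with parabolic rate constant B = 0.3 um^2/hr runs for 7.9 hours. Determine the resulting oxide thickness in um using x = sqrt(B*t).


Step 1: Compute B*t = 0.3 * 7.9 = 2.37
Step 2: x = sqrt(2.37)
x = 1.539 um


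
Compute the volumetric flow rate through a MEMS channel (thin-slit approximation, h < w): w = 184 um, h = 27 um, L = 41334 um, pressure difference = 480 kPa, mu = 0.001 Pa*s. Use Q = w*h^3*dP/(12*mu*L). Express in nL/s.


Step 1: Convert all dimensions to SI (meters).
w = 184e-6 m, h = 27e-6 m, L = 41334e-6 m, dP = 480e3 Pa
Step 2: Q = w * h^3 * dP / (12 * mu * L)
Q = 184e-6 * (27e-6)^3 * 480e3 / (12 * 0.001 * 41334e-6) = 3.50478734e-09 m^3/s
Step 3: Convert Q from m^3/s to nL/s (1 m^3 = 1e12 nL, so multiply by 1e12).
Q = 3504.787 nL/s


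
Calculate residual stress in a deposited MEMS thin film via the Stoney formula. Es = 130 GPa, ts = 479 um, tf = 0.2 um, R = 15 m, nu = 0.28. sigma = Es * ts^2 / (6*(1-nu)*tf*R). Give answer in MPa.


Step 1: Compute numerator: Es * ts^2 = 130 * 479^2 = 29827330 (GPa*um^2)
Step 2: Compute denominator (R in um): 6*(1-nu)*tf*R = 6*0.72*0.2*15e6 = 12960000.0 (um^2)
Step 3: sigma (GPa) = 29827330 / 12960000.0 = 2.301492e+00 GPa
Step 4: Convert to MPa (x1000): sigma = 2301.5 MPa


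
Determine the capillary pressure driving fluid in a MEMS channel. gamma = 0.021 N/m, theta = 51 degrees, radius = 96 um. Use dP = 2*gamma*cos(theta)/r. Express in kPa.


Step 1: cos(51 deg) = 0.6293
Step 2: Convert r to m: r = 96e-6 m
Step 3: dP = 2 * 0.021 * 0.6293 / 96e-6 = 275.3 Pa
Step 4: Convert Pa to kPa (divide by 1000).
dP = 0.28 kPa


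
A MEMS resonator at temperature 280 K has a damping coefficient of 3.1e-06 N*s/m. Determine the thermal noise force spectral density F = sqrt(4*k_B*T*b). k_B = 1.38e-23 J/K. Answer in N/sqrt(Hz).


Step 1: Compute 4 * k_B * T * b
= 4 * 1.38e-23 * 280 * 3.1e-06
= 4.7914e-26 N^2/Hz
Step 2: F_noise = sqrt(4.7914e-26)
F_noise = 2.19e-13 N/sqrt(Hz)


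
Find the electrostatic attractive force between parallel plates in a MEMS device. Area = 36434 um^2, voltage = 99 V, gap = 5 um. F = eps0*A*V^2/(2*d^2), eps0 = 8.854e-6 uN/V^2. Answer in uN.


Step 1: Identify parameters.
eps0 = 8.854e-6 uN/V^2, A = 36434 um^2, V = 99 V, d = 5 um
Step 2: Compute V^2 = 99^2 = 9801
Step 3: Compute d^2 = 5^2 = 25
Step 4: F = 0.5 * 8.854e-6 * 36434 * 9801 / 25
F = 63.233 uN


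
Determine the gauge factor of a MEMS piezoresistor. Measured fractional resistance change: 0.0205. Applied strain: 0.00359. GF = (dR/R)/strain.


Step 1: Identify values.
dR/R = 0.0205, strain = 0.00359
Step 2: GF = (dR/R) / strain = 0.0205 / 0.00359
GF = 5.7


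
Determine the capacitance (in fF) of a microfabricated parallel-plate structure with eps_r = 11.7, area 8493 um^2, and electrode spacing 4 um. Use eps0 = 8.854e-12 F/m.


Step 1: Convert area to m^2: A = 8493e-12 m^2
Step 2: Convert gap to m: d = 4e-6 m
Step 3: C = eps0 * eps_r * A / d
C = 8.854e-12 * 11.7 * 8493e-12 / 4e-6
Step 4: Convert to fF (multiply by 1e15).
C = 219.95 fF


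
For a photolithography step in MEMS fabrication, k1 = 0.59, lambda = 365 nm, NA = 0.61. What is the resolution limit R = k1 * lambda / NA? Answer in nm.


Step 1: Identify values: k1 = 0.59, lambda = 365 nm, NA = 0.61
Step 2: R = k1 * lambda / NA
R = 0.59 * 365 / 0.61
R = 353.0 nm


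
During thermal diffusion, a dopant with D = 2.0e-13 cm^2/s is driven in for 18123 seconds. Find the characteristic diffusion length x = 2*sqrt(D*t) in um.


Step 1: Compute D*t = 2.0e-13 * 18123 = 3.6246e-09 cm^2
Step 2: sqrt(D*t) = 6.02047e-05 cm
Step 3: x = 2 * 6.02047e-05 cm = 1.204094e-04 cm
Step 4: Convert to um (1 cm = 1e4 um): x = 1.204 um


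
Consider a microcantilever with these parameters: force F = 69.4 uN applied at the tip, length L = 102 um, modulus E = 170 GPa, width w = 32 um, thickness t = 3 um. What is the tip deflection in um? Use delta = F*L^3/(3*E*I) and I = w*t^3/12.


Step 1: Calculate the second moment of area.
I = w * t^3 / 12 = 32 * 3^3 / 12 = 72.0 um^4
Step 2: Convert E to consistent units (1 GPa = 1000 uN/um^2).
E = 170 GPa = 170000 uN/um^2
Step 3: Calculate tip deflection.
delta = F * L^3 / (3 * E * I)
delta = 69.4 * 102^3 / (3 * 170000 * 72.0)
delta = 2.0057 um


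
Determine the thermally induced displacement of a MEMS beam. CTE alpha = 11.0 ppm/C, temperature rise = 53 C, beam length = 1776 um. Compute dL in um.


Step 1: Convert CTE: alpha = 11.0 ppm/C = 11.0e-6 /C
Step 2: dL = 11.0e-6 * 53 * 1776
dL = 1.0354 um


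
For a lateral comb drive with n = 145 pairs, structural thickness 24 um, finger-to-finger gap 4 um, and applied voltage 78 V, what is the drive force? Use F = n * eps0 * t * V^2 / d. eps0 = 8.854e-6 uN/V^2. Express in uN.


Step 1: Parameters: n=145, eps0=8.854e-6 uN/V^2, t=24 um, V=78 V, d=4 um
Step 2: V^2 = 6084
Step 3: F = 145 * 8.854e-6 * 24 * 6084 / 4
F = 46.865 uN


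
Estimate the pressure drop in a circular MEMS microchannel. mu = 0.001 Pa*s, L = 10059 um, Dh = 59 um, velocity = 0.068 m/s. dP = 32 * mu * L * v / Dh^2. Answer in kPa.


Step 1: Convert to SI: L = 10059e-6 m, Dh = 59e-6 m
Step 2: dP = 32 * 0.001 * 10059e-6 * 0.068 / (59e-6)^2
Step 3: dP = 6287.96 Pa
Step 4: Convert to kPa: dP = 6.29 kPa


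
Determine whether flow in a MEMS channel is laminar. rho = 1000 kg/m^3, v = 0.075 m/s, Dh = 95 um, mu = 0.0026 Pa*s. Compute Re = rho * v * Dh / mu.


Step 1: Convert Dh to meters: Dh = 95e-6 m
Step 2: Re = rho * v * Dh / mu
Re = 1000 * 0.075 * 95e-6 / 0.0026
Re = 2.74
Since Re = 2.74 is below ~2300, the flow is laminar.


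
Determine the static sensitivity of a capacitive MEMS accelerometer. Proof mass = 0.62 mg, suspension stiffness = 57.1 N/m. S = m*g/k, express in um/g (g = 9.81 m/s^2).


Step 1: Convert mass: m = 0.62 mg = 6.20e-07 kg
Step 2: S = m * g / k = 6.20e-07 * 9.81 / 57.1
Step 3: S = 1.07e-07 m/g
Step 4: Convert to um/g: S = 0.107 um/g
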